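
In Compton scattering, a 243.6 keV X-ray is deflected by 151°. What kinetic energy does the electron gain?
114.9600 keV

By energy conservation: K_e = E_initial - E_final

First find the scattered photon energy:
Initial wavelength: λ = hc/E = 5.0897 pm
Compton shift: Δλ = λ_C(1 - cos(151°)) = 4.5484 pm
Final wavelength: λ' = 5.0897 + 4.5484 = 9.6381 pm
Final photon energy: E' = hc/λ' = 128.6400 keV

Electron kinetic energy:
K_e = E - E' = 243.6000 - 128.6400 = 114.9600 keV

(Intermediate values are shown rounded; full precision is carried through to the final answer.)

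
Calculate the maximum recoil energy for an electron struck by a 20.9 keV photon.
1.5804 keV

Maximum energy transfer occurs at θ = 180° (backscattering).

Initial photon: E₀ = 20.9 keV → λ₀ = 59.3226 pm

Maximum Compton shift (at 180°):
Δλ_max = 2λ_C = 2 × 2.4263 = 4.8526 pm

Final wavelength:
λ' = 59.3226 + 4.8526 = 64.1752 pm

Minimum photon energy (maximum energy to electron):
E'_min = hc/λ' = 19.3196 keV

Maximum electron kinetic energy:
K_max = E₀ - E'_min = 20.9000 - 19.3196 = 1.5804 keV

(Intermediate values are shown rounded; full precision is carried through to the final answer.)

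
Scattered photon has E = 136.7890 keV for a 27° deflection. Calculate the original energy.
140.9000 keV

Convert final energy to wavelength (hc ≈ 1239.842 keV·pm):
λ' = hc/E' = 1239.842 / 136.7890 = 9.0639 pm

Calculate the Compton shift:
Δλ = λ_C(1 - cos(27°))
Δλ = 2.4263 × (1 - cos(27°))
Δλ = 0.2645 pm

Initial wavelength:
λ = λ' - Δλ = 9.0639 - 0.2645 = 8.7994 pm

Initial energy:
E = hc/λ = 1239.842 / 8.7994 = 140.9000 keV

(Intermediate values are shown rounded; full precision is carried through to the final answer.)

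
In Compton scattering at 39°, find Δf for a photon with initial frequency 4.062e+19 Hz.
2.773e+18 Hz (decrease)

Convert frequency to wavelength (c = 299792458 m/s):
λ₀ = c/f₀ = 299792458/4.062e+19 = 7.3804150e-12 m = 7.3804 pm

Calculate Compton shift:
Δλ = λ_C(1 - cos(39°)) = 0.5407 pm

Final wavelength:
λ' = λ₀ + Δλ = 7.3804 + 0.5407 = 7.9211 pm

Final frequency:
f' = c/λ' = 299792458/7.9211281e-12 = 3.7847192e+19 Hz

Frequency shift (decrease):
Δf = f₀ - f' = 4.062e+19 - 3.7847192e+19 = 2.773e+18 Hz

(Intermediate values are shown rounded; full precision is carried through to the final answer.)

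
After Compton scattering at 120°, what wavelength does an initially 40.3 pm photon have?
43.9395 pm

Using the Compton formula: λ' = λ + λ_C(1 − cos θ)

For θ = 120°, cos θ = -1/2 (exact) = -0.5000, so:
1 − cos 120° = 1 − (-1/2) = 1.5000

Δλ = λ_C × 1.5000 = 2.4263 × 1.5000 = 3.6395 pm

λ' = 40.3 + 3.6395 = 43.9395 pm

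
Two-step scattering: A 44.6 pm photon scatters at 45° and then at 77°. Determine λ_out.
47.1912 pm

Apply Compton shift twice:

First scattering at θ₁ = 45°:
Δλ₁ = λ_C(1 - cos(45°))
Δλ₁ = 2.4263 × 0.2929
Δλ₁ = 0.7106 pm

After first scattering:
λ₁ = 44.6 + 0.7106 = 45.3106 pm

Second scattering at θ₂ = 77°:
Δλ₂ = λ_C(1 - cos(77°))
Δλ₂ = 2.4263 × 0.7750
Δλ₂ = 1.8805 pm

Final wavelength:
λ₂ = 45.3106 + 1.8805 = 47.1912 pm

Total shift: Δλ_total = 0.7106 + 1.8805 = 2.5912 pm

(Intermediate values are shown rounded; full precision is carried through to the final answer.)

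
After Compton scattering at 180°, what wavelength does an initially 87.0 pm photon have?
91.8526 pm

Using the Compton formula: λ' = λ + λ_C(1 − cos θ)

For θ = 180°, cos θ = -1 (exact) = -1.0000, so:
1 − cos 180° = 1 − (-1) = 2.0000

Δλ = λ_C × 2.0000 = 2.4263 × 2.0000 = 4.8526 pm

λ' = 87.0 + 4.8526 = 91.8526 pm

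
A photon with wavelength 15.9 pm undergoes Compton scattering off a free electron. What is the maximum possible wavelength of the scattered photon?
20.7526 pm (at θ = 180°)

The Compton shift is Δλ = λ_C(1 − cos θ).

Since cos θ ranges from −1 to 1, the factor (1 − cos θ) ranges from 0 to 2; the maximum shift occurs at θ = 180° (backscattering):
Δλ_max = 2λ_C = 2 × 2.4263 pm = 4.8526 pm

Maximum scattered wavelength:
λ'_max = λ₀ + Δλ_max = 15.9 + 4.8526 = 20.7526 pm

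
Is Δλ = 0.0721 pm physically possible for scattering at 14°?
Yes, consistent

Calculate the expected shift for θ = 14°:

Δλ_expected = λ_C(1 - cos(14°))
Δλ_expected = 2.4263 × (1 - cos(14°))
Δλ_expected = 2.4263 × 0.0297
Δλ_expected = 0.0721 pm

Given shift: 0.0721 pm
Expected shift: 0.0721 pm
Difference: 0.0000 pm

The values match. This is consistent with Compton scattering at the stated angle.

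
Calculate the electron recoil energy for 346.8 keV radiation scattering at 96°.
148.5845 keV

By energy conservation: K_e = E_initial - E_final

First find the scattered photon energy:
Initial wavelength: λ = hc/E = 3.5751 pm
Compton shift: Δλ = λ_C(1 - cos(96°)) = 2.6799 pm
Final wavelength: λ' = 3.5751 + 2.6799 = 6.2550 pm
Final photon energy: E' = hc/λ' = 198.2155 keV

Electron kinetic energy:
K_e = E - E' = 346.8000 - 198.2155 = 148.5845 keV

(Intermediate values are shown rounded; full precision is carried through to the final answer.)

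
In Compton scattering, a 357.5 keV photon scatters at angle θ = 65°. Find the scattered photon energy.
254.6401 keV

First convert energy to wavelength:
λ = hc/E, with hc ≈ 1239.842 keV·pm (i.e. 1239.842 eV·nm)

For E = 357.5 keV = 357500 eV:
λ = 1239.842 keV·pm / 357.5 keV
λ = 3.4681 pm

Calculate the Compton shift:
Δλ = λ_C(1 - cos(65°)) = 2.4263 × 0.5774
Δλ = 1.4009 pm

Final wavelength:
λ' = 3.4681 + 1.4009 = 4.8690 pm

Final energy:
E' = hc/λ' = 1239.842 / 4.8690 = 254.6401 keV

(Intermediate values are shown rounded; full precision is carried through to the final answer.)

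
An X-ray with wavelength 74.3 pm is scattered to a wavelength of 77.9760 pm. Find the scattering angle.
121.00°

First find the wavelength shift:
Δλ = λ' - λ = 77.9760 - 74.3 = 3.6760 pm

Using Δλ = λ_C(1 - cos θ), with λ_C = h/(m_e·c) ≈ 2.42631024 pm:
cos θ = 1 - Δλ/λ_C
cos θ = 1 - 3.6760/2.42631024
cos θ = -0.515058

θ = arccos(-0.515058)
θ = 121.00°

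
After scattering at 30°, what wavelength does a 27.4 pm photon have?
27.7251 pm

Using the Compton scattering formula:
λ' = λ + Δλ = λ + λ_C(1 - cos θ)

Given:
- Initial wavelength λ = 27.4 pm
- Scattering angle θ = 30°
- Compton wavelength λ_C ≈ 2.4263 pm

Calculate the shift:
Δλ = 2.4263 × (1 - cos(30°))
Δλ = 2.4263 × 0.1340
Δλ = 0.3251 pm

Final wavelength:
λ' = 27.4 + 0.3251 = 27.7251 pm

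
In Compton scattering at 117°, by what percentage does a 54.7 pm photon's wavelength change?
6.4494%

Calculate the Compton shift:
Δλ = λ_C(1 - cos(117°))
Δλ = 2.4263 × (1 - cos(117°))
Δλ = 2.4263 × 1.4540
Δλ = 3.5278 pm

Percentage change:
(Δλ/λ₀) × 100 = (3.5278/54.7) × 100
= 6.4494%

(Intermediate values are shown rounded; full precision is carried through to the final answer.)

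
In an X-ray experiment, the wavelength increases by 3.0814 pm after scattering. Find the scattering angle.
105.66°

From the Compton formula Δλ = λ_C(1 - cos θ), we can solve for θ:

cos θ = 1 - Δλ/λ_C

Given:
- Δλ = 3.0814 pm
- λ_C = h/(m_e·c) ≈ 2.42631024 pm

cos θ = 1 - 3.0814/2.42631024
cos θ = 1 - 1.269994
cos θ = -0.269994

θ = arccos(-0.269994)
θ = 105.66°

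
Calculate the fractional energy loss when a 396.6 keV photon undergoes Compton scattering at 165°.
0.6041 (or 60.41%)

Calculate initial and final photon energies:

Initial: E₀ = 396.6 keV → λ₀ = 3.1262 pm
Compton shift: Δλ = 4.7699 pm
Final wavelength: λ' = 7.8961 pm
Final energy: E' = 157.0191 keV

Fractional energy loss:
(E₀ - E')/E₀ = (396.6000 - 157.0191)/396.6000
= 239.5809/396.6000
= 0.6041
= 60.41%

(Intermediate values are shown rounded; full precision is carried through to the final answer.)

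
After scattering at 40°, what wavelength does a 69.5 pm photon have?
70.0676 pm

Using the Compton scattering formula:
λ' = λ + Δλ = λ + λ_C(1 - cos θ)

Given:
- Initial wavelength λ = 69.5 pm
- Scattering angle θ = 40°
- Compton wavelength λ_C ≈ 2.4263 pm

Calculate the shift:
Δλ = 2.4263 × (1 - cos(40°))
Δλ = 2.4263 × 0.2340
Δλ = 0.5676 pm

Final wavelength:
λ' = 69.5 + 0.5676 = 70.0676 pm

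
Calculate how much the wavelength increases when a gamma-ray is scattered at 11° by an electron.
0.0446 pm

Using the Compton scattering formula:
Δλ = λ_C(1 - cos θ)

where λ_C = h/(m_e·c) ≈ 2.4263 pm is the Compton wavelength of an electron.

For θ = 11°:
cos(11°) = 0.9816
1 - cos(11°) = 0.0184

Δλ = 2.4263 × 0.0184
Δλ = 0.0446 pm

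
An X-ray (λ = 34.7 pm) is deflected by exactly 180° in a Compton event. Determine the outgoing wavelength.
39.5526 pm

Using the Compton formula: λ' = λ + λ_C(1 − cos θ)

For θ = 180°, cos θ = -1 (exact) = -1.0000, so:
1 − cos 180° = 1 − (-1) = 2.0000

Δλ = λ_C × 2.0000 = 2.4263 × 2.0000 = 4.8526 pm

λ' = 34.7 + 4.8526 = 39.5526 pm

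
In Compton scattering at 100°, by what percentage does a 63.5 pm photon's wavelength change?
4.4845%

Calculate the Compton shift:
Δλ = λ_C(1 - cos(100°))
Δλ = 2.4263 × (1 - cos(100°))
Δλ = 2.4263 × 1.1736
Δλ = 2.8476 pm

Percentage change:
(Δλ/λ₀) × 100 = (2.8476/63.5) × 100
= 4.4845%

(Intermediate values are shown rounded; full precision is carried through to the final answer.)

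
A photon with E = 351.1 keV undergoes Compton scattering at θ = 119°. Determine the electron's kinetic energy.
177.3046 keV

By energy conservation: K_e = E_initial - E_final

First find the scattered photon energy:
Initial wavelength: λ = hc/E = 3.5313 pm
Compton shift: Δλ = λ_C(1 - cos(119°)) = 3.6026 pm
Final wavelength: λ' = 3.5313 + 3.6026 = 7.1339 pm
Final photon energy: E' = hc/λ' = 173.7954 keV

Electron kinetic energy:
K_e = E - E' = 351.1000 - 173.7954 = 177.3046 keV

(Intermediate values are shown rounded; full precision is carried through to the final answer.)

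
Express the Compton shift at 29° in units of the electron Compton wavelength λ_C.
0.1254 λ_C

The Compton shift formula is:
Δλ = λ_C(1 - cos θ)

Dividing both sides by λ_C:
Δλ/λ_C = 1 - cos θ

For θ = 29°:
Δλ/λ_C = 1 - cos(29°)
Δλ/λ_C = 1 - 0.8746
Δλ/λ_C = 0.1254

This means the shift is 0.1254 × λ_C = 0.3042 pm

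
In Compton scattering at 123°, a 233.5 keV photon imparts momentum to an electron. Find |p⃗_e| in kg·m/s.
1.7569e-22 kg·m/s

The electron is initially at rest, so by conservation of momentum:
p⃗_e = p⃗₀ − p⃗'  (incident photon momentum minus scattered photon momentum)

Photon momentum magnitudes (p = h/λ = E/c):
λ₀ = hc/E₀ = 5.3098 pm → p₀ = h/λ₀ = 1.2479e-22 kg·m/s
Δλ = λ_C(1 − cos 123°) = 3.7478 pm
λ' = 9.0576 pm → p' = h/λ' = 7.3155e-23 kg·m/s

The scattered photon makes angle θ = 123° with the incident direction, so by the law of cosines:
|p⃗_e|² = p₀² + p'² − 2p₀p'cos θ
|p⃗_e|² = (1.2479e-22)² + (7.3155e-23)² − 2·1.2479e-22·7.3155e-23·cos(123°)
|p⃗_e| = 1.7569e-22 kg·m/s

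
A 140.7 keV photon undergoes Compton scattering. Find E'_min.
90.7340 keV (at θ = 180°)

The scattered photon has minimum energy when its wavelength is maximum, i.e., when the Compton shift Δλ = λ_C(1 − cos θ) is maximum. This occurs at θ = 180° (backscattering), giving Δλ_max = 2λ_C = 4.8526 pm.

Initial wavelength: λ₀ = hc/E₀ = 8.8120 pm
Maximum final wavelength: λ'_max = λ₀ + 2λ_C = 8.8120 + 4.8526 = 13.6646 pm
Minimum final energy: E'_min = hc/λ'_max = 90.7340 keV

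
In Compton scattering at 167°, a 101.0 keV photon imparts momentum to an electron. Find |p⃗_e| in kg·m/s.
9.2223e-23 kg·m/s

The electron is initially at rest, so by conservation of momentum:
p⃗_e = p⃗₀ − p⃗'  (incident photon momentum minus scattered photon momentum)

Photon momentum magnitudes (p = h/λ = E/c):
λ₀ = hc/E₀ = 12.2757 pm → p₀ = h/λ₀ = 5.3977e-23 kg·m/s
Δλ = λ_C(1 − cos 167°) = 4.7904 pm
λ' = 17.0661 pm → p' = h/λ' = 3.8826e-23 kg·m/s

The scattered photon makes angle θ = 167° with the incident direction, so by the law of cosines:
|p⃗_e|² = p₀² + p'² − 2p₀p'cos θ
|p⃗_e|² = (5.3977e-23)² + (3.8826e-23)² − 2·5.3977e-23·3.8826e-23·cos(167°)
|p⃗_e| = 9.2223e-23 kg·m/s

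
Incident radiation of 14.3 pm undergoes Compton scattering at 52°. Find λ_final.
15.2325 pm

Using the Compton scattering formula:
λ' = λ + Δλ = λ + λ_C(1 - cos θ)

Given:
- Initial wavelength λ = 14.3 pm
- Scattering angle θ = 52°
- Compton wavelength λ_C ≈ 2.4263 pm

Calculate the shift:
Δλ = 2.4263 × (1 - cos(52°))
Δλ = 2.4263 × 0.3843
Δλ = 0.9325 pm

Final wavelength:
λ' = 14.3 + 0.9325 = 15.2325 pm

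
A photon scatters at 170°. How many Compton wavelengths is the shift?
1.9848 λ_C

The Compton shift formula is:
Δλ = λ_C(1 - cos θ)

Dividing both sides by λ_C:
Δλ/λ_C = 1 - cos θ

For θ = 170°:
Δλ/λ_C = 1 - cos(170°)
Δλ/λ_C = 1 - -0.9848
Δλ/λ_C = 1.9848

This means the shift is 1.9848 × λ_C = 4.8158 pm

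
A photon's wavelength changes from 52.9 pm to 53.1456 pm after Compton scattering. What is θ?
26.00°

First find the wavelength shift:
Δλ = λ' - λ = 53.1456 - 52.9 = 0.2456 pm

Using Δλ = λ_C(1 - cos θ), with λ_C = h/(m_e·c) ≈ 2.42631024 pm:
cos θ = 1 - Δλ/λ_C
cos θ = 1 - 0.2456/2.42631024
cos θ = 0.898776

θ = arccos(0.898776)
θ = 26.00°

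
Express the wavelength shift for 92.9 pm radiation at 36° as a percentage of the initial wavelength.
0.4988%

Calculate the Compton shift:
Δλ = λ_C(1 - cos(36°))
Δλ = 2.4263 × (1 - cos(36°))
Δλ = 2.4263 × 0.1910
Δλ = 0.4634 pm

Percentage change:
(Δλ/λ₀) × 100 = (0.4634/92.9) × 100
= 0.4988%

(Intermediate values are shown rounded; full precision is carried through to the final answer.)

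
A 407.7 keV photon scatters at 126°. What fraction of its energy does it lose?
0.5589 (or 55.89%)

Calculate initial and final photon energies:

Initial: E₀ = 407.7 keV → λ₀ = 3.0411 pm
Compton shift: Δλ = 3.8525 pm
Final wavelength: λ' = 6.8935 pm
Final energy: E' = 179.8560 keV

Fractional energy loss:
(E₀ - E')/E₀ = (407.7000 - 179.8560)/407.7000
= 227.8440/407.7000
= 0.5589
= 55.89%

(Intermediate values are shown rounded; full precision is carried through to the final answer.)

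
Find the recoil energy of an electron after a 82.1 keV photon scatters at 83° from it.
10.1510 keV

By energy conservation: K_e = E_initial - E_final

First find the scattered photon energy:
Initial wavelength: λ = hc/E = 15.1016 pm
Compton shift: Δλ = λ_C(1 - cos(83°)) = 2.1306 pm
Final wavelength: λ' = 15.1016 + 2.1306 = 17.2322 pm
Final photon energy: E' = hc/λ' = 71.9490 keV

Electron kinetic energy:
K_e = E - E' = 82.1000 - 71.9490 = 10.1510 keV

(Intermediate values are shown rounded; full precision is carried through to the final answer.)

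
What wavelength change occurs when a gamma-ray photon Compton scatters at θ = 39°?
0.5407 pm

Using the Compton scattering formula:
Δλ = λ_C(1 - cos θ)

where λ_C = h/(m_e·c) ≈ 2.4263 pm is the Compton wavelength of an electron.

For θ = 39°:
cos(39°) = 0.7771
1 - cos(39°) = 0.2229

Δλ = 2.4263 × 0.2229
Δλ = 0.5407 pm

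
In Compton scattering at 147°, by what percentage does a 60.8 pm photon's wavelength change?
7.3375%

Calculate the Compton shift:
Δλ = λ_C(1 - cos(147°))
Δλ = 2.4263 × (1 - cos(147°))
Δλ = 2.4263 × 1.8387
Δλ = 4.4612 pm

Percentage change:
(Δλ/λ₀) × 100 = (4.4612/60.8) × 100
= 7.3375%

(Intermediate values are shown rounded; full precision is carried through to the final answer.)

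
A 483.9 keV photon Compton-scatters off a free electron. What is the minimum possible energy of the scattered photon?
167.2116 keV (at θ = 180°)

The scattered photon has minimum energy when its wavelength is maximum, i.e., when the Compton shift Δλ = λ_C(1 − cos θ) is maximum. This occurs at θ = 180° (backscattering), giving Δλ_max = 2λ_C = 4.8526 pm.

Initial wavelength: λ₀ = hc/E₀ = 2.5622 pm
Maximum final wavelength: λ'_max = λ₀ + 2λ_C = 2.5622 + 4.8526 = 7.4148 pm
Minimum final energy: E'_min = hc/λ'_max = 167.2116 keV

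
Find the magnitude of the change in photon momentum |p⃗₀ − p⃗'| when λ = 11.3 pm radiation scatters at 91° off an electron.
7.6504e-23 kg·m/s

Photon momentum magnitude is p = h/λ.

Initial momentum:
p₀ = h/λ = 6.6261e-34/1.1300e-11 = 5.8638e-23 kg·m/s

After scattering:
λ' = λ + Δλ = 11.3 + 2.4687 = 13.7687 pm
p' = h/λ' = 6.6261e-34/1.3769e-11 = 4.8124e-23 kg·m/s

Momentum is a vector; the scattered photon's direction makes angle θ = 91° with the incident direction. The magnitude of the vector change Δp⃗ = p⃗₀ − p⃗' is found from the law of cosines:
|Δp⃗|² = p₀² + p'² − 2p₀p'cos θ
|Δp⃗|² = (5.8638e-23)² + (4.8124e-23)² − 2·5.8638e-23·4.8124e-23·cos(91°)
|Δp⃗| = 7.6504e-23 kg·m/s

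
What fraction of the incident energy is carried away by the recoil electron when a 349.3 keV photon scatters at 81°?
0.3657 (or 36.57%)

Calculate initial and final photon energies:

Initial: E₀ = 349.3 keV → λ₀ = 3.5495 pm
Compton shift: Δλ = 2.0468 pm
Final wavelength: λ' = 5.5963 pm
Final energy: E' = 221.5485 keV

Fractional energy loss:
(E₀ - E')/E₀ = (349.3000 - 221.5485)/349.3000
= 127.7515/349.3000
= 0.3657
= 36.57%

(Intermediate values are shown rounded; full precision is carried through to the final answer.)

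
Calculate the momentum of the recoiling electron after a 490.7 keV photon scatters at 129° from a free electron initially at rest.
3.3612e-22 kg·m/s

The electron is initially at rest, so by conservation of momentum:
p⃗_e = p⃗₀ − p⃗'  (incident photon momentum minus scattered photon momentum)

Photon momentum magnitudes (p = h/λ = E/c):
λ₀ = hc/E₀ = 2.5267 pm → p₀ = h/λ₀ = 2.6224e-22 kg·m/s
Δλ = λ_C(1 − cos 129°) = 3.9532 pm
λ' = 6.4799 pm → p' = h/λ' = 1.0226e-22 kg·m/s

The scattered photon makes angle θ = 129° with the incident direction, so by the law of cosines:
|p⃗_e|² = p₀² + p'² − 2p₀p'cos θ
|p⃗_e|² = (2.6224e-22)² + (1.0226e-22)² − 2·2.6224e-22·1.0226e-22·cos(129°)
|p⃗_e| = 3.3612e-22 kg·m/s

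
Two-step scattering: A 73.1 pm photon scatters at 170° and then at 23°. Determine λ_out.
78.1086 pm

Apply Compton shift twice:

First scattering at θ₁ = 170°:
Δλ₁ = λ_C(1 - cos(170°))
Δλ₁ = 2.4263 × 1.9848
Δλ₁ = 4.8158 pm

After first scattering:
λ₁ = 73.1 + 4.8158 = 77.9158 pm

Second scattering at θ₂ = 23°:
Δλ₂ = λ_C(1 - cos(23°))
Δλ₂ = 2.4263 × 0.0795
Δλ₂ = 0.1929 pm

Final wavelength:
λ₂ = 77.9158 + 0.1929 = 78.1086 pm

Total shift: Δλ_total = 4.8158 + 0.1929 = 5.0086 pm

(Intermediate values are shown rounded; full precision is carried through to the final answer.)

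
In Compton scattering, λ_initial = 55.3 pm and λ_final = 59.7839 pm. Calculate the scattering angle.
148.00°

First find the wavelength shift:
Δλ = λ' - λ = 59.7839 - 55.3 = 4.4839 pm

Using Δλ = λ_C(1 - cos θ), with λ_C = h/(m_e·c) ≈ 2.42631024 pm:
cos θ = 1 - Δλ/λ_C
cos θ = 1 - 4.4839/2.42631024
cos θ = -0.848032

θ = arccos(-0.848032)
θ = 148.00°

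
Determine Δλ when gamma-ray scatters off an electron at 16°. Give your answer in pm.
0.0940 pm

Using the Compton scattering formula:
Δλ = λ_C(1 - cos θ)

where λ_C = h/(m_e·c) ≈ 2.4263 pm is the Compton wavelength of an electron.

For θ = 16°:
cos(16°) = 0.9613
1 - cos(16°) = 0.0387

Δλ = 2.4263 × 0.0387
Δλ = 0.0940 pm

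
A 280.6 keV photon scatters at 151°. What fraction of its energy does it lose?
0.5072 (or 50.72%)

Calculate initial and final photon energies:

Initial: E₀ = 280.6 keV → λ₀ = 4.4185 pm
Compton shift: Δλ = 4.5484 pm
Final wavelength: λ' = 8.9669 pm
Final energy: E' = 138.2680 keV

Fractional energy loss:
(E₀ - E')/E₀ = (280.6000 - 138.2680)/280.6000
= 142.3320/280.6000
= 0.5072
= 50.72%

(Intermediate values are shown rounded; full precision is carried through to the final answer.)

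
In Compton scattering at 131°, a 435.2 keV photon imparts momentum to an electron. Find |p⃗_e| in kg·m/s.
3.0472e-22 kg·m/s

The electron is initially at rest, so by conservation of momentum:
p⃗_e = p⃗₀ − p⃗'  (incident photon momentum minus scattered photon momentum)

Photon momentum magnitudes (p = h/λ = E/c):
λ₀ = hc/E₀ = 2.8489 pm → p₀ = h/λ₀ = 2.3258e-22 kg·m/s
Δλ = λ_C(1 − cos 131°) = 4.0181 pm
λ' = 6.8670 pm → p' = h/λ' = 9.6491e-23 kg·m/s

The scattered photon makes angle θ = 131° with the incident direction, so by the law of cosines:
|p⃗_e|² = p₀² + p'² − 2p₀p'cos θ
|p⃗_e|² = (2.3258e-22)² + (9.6491e-23)² − 2·2.3258e-22·9.6491e-23·cos(131°)
|p⃗_e| = 3.0472e-22 kg·m/s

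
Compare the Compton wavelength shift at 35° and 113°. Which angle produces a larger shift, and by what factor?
113° produces the larger shift by a factor of 7.690

Calculate both shifts using Δλ = λ_C(1 - cos θ):

For θ₁ = 35°:
Δλ₁ = 2.4263 × (1 - cos(35°))
Δλ₁ = 2.4263 × 0.1808
Δλ₁ = 0.4388 pm

For θ₂ = 113°:
Δλ₂ = 2.4263 × (1 - cos(113°))
Δλ₂ = 2.4263 × 1.3907
Δλ₂ = 3.3743 pm

The 113° angle produces the larger shift.
Ratio: 3.3743/0.4388 = 7.690

(Intermediate values are shown rounded; full precision is carried through to the final answer.)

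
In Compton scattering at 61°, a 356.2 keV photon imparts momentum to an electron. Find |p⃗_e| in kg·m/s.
1.7321e-22 kg·m/s

The electron is initially at rest, so by conservation of momentum:
p⃗_e = p⃗₀ − p⃗'  (incident photon momentum minus scattered photon momentum)

Photon momentum magnitudes (p = h/λ = E/c):
λ₀ = hc/E₀ = 3.4807 pm → p₀ = h/λ₀ = 1.9036e-22 kg·m/s
Δλ = λ_C(1 − cos 61°) = 1.2500 pm
λ' = 4.7308 pm → p' = h/λ' = 1.4006e-22 kg·m/s

The scattered photon makes angle θ = 61° with the incident direction, so by the law of cosines:
|p⃗_e|² = p₀² + p'² − 2p₀p'cos θ
|p⃗_e|² = (1.9036e-22)² + (1.4006e-22)² − 2·1.9036e-22·1.4006e-22·cos(61°)
|p⃗_e| = 1.7321e-22 kg·m/s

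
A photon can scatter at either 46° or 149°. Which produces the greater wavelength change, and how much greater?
149° produces the larger shift by a factor of 6.082

Calculate both shifts using Δλ = λ_C(1 - cos θ):

For θ₁ = 46°:
Δλ₁ = 2.4263 × (1 - cos(46°))
Δλ₁ = 2.4263 × 0.3053
Δλ₁ = 0.7409 pm

For θ₂ = 149°:
Δλ₂ = 2.4263 × (1 - cos(149°))
Δλ₂ = 2.4263 × 1.8572
Δλ₂ = 4.5061 pm

The 149° angle produces the larger shift.
Ratio: 4.5061/0.7409 = 6.082

(Intermediate values are shown rounded; full precision is carried through to the final answer.)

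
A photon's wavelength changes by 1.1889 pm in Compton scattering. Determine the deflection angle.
59.34°

From the Compton formula Δλ = λ_C(1 - cos θ), we can solve for θ:

cos θ = 1 - Δλ/λ_C

Given:
- Δλ = 1.1889 pm
- λ_C = h/(m_e·c) ≈ 2.42631024 pm

cos θ = 1 - 1.1889/2.42631024
cos θ = 1 - 0.490003
cos θ = 0.509997

θ = arccos(0.509997)
θ = 59.34°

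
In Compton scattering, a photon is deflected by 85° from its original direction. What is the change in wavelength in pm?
2.2148 pm

Using the Compton scattering formula:
Δλ = λ_C(1 - cos θ)

where λ_C = h/(m_e·c) ≈ 2.4263 pm is the Compton wavelength of an electron.

For θ = 85°:
cos(85°) = 0.0872
1 - cos(85°) = 0.9128

Δλ = 2.4263 × 0.9128
Δλ = 2.2148 pm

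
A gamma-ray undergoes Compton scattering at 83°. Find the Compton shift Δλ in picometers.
2.1306 pm

Using the Compton scattering formula:
Δλ = λ_C(1 - cos θ)

where λ_C = h/(m_e·c) ≈ 2.4263 pm is the Compton wavelength of an electron.

For θ = 83°:
cos(83°) = 0.1219
1 - cos(83°) = 0.8781

Δλ = 2.4263 × 0.8781
Δλ = 2.1306 pm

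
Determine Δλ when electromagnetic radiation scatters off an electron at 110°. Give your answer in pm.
3.2562 pm

Using the Compton scattering formula:
Δλ = λ_C(1 - cos θ)

where λ_C = h/(m_e·c) ≈ 2.4263 pm is the Compton wavelength of an electron.

For θ = 110°:
cos(110°) = -0.3420
1 - cos(110°) = 1.3420

Δλ = 2.4263 × 1.3420
Δλ = 3.2562 pm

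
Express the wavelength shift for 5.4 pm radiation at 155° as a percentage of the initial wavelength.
85.6536%

Calculate the Compton shift:
Δλ = λ_C(1 - cos(155°))
Δλ = 2.4263 × (1 - cos(155°))
Δλ = 2.4263 × 1.9063
Δλ = 4.6253 pm

Percentage change:
(Δλ/λ₀) × 100 = (4.6253/5.4) × 100
= 85.6536%

(Intermediate values are shown rounded; full precision is carried through to the final answer.)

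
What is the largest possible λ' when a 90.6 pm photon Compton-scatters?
95.4526 pm (at θ = 180°)

The Compton shift is Δλ = λ_C(1 − cos θ).

Since cos θ ranges from −1 to 1, the factor (1 − cos θ) ranges from 0 to 2; the maximum shift occurs at θ = 180° (backscattering):
Δλ_max = 2λ_C = 2 × 2.4263 pm = 4.8526 pm

Maximum scattered wavelength:
λ'_max = λ₀ + Δλ_max = 90.6 + 4.8526 = 95.4526 pm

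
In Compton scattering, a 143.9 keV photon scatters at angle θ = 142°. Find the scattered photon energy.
95.7092 keV

First convert energy to wavelength:
λ = hc/E, with hc ≈ 1239.842 keV·pm (i.e. 1239.842 eV·nm)

For E = 143.9 keV = 143900 eV:
λ = 1239.842 keV·pm / 143.9 keV
λ = 8.6160 pm

Calculate the Compton shift:
Δλ = λ_C(1 - cos(142°)) = 2.4263 × 1.7880
Δλ = 4.3383 pm

Final wavelength:
λ' = 8.6160 + 4.3383 = 12.9543 pm

Final energy:
E' = hc/λ' = 1239.842 / 12.9543 = 95.7092 keV

(Intermediate values are shown rounded; full precision is carried through to the final answer.)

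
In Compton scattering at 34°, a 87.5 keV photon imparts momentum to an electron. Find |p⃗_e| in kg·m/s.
2.6985e-23 kg·m/s

The electron is initially at rest, so by conservation of momentum:
p⃗_e = p⃗₀ − p⃗'  (incident photon momentum minus scattered photon momentum)

Photon momentum magnitudes (p = h/λ = E/c):
λ₀ = hc/E₀ = 14.1696 pm → p₀ = h/λ₀ = 4.6763e-23 kg·m/s
Δλ = λ_C(1 − cos 34°) = 0.4148 pm
λ' = 14.5844 pm → p' = h/λ' = 4.5432e-23 kg·m/s

The scattered photon makes angle θ = 34° with the incident direction, so by the law of cosines:
|p⃗_e|² = p₀² + p'² − 2p₀p'cos θ
|p⃗_e|² = (4.6763e-23)² + (4.5432e-23)² − 2·4.6763e-23·4.5432e-23·cos(34°)
|p⃗_e| = 2.6985e-23 kg·m/s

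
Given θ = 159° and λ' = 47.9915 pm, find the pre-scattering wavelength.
43.3000 pm

From λ' = λ + Δλ, we have λ = λ' - Δλ

First calculate the Compton shift:
Δλ = λ_C(1 - cos θ)
Δλ = 2.4263 × (1 - cos(159°))
Δλ = 2.4263 × 1.9336
Δλ = 4.6915 pm

Initial wavelength:
λ = λ' - Δλ
λ = 47.9915 - 4.6915
λ = 43.3000 pm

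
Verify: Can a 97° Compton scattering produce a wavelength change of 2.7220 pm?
Yes, consistent

Calculate the expected shift for θ = 97°:

Δλ_expected = λ_C(1 - cos(97°))
Δλ_expected = 2.4263 × (1 - cos(97°))
Δλ_expected = 2.4263 × 1.1219
Δλ_expected = 2.7220 pm

Given shift: 2.7220 pm
Expected shift: 2.7220 pm
Difference: 0.0000 pm

The values match. This is consistent with Compton scattering at the stated angle.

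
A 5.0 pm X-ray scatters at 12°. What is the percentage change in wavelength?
1.0604%

Calculate the Compton shift:
Δλ = λ_C(1 - cos(12°))
Δλ = 2.4263 × (1 - cos(12°))
Δλ = 2.4263 × 0.0219
Δλ = 0.0530 pm

Percentage change:
(Δλ/λ₀) × 100 = (0.0530/5.0) × 100
= 1.0604%

(Intermediate values are shown rounded; full precision is carried through to the final answer.)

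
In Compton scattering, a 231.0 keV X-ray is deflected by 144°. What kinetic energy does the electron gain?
103.9217 keV

By energy conservation: K_e = E_initial - E_final

First find the scattered photon energy:
Initial wavelength: λ = hc/E = 5.3673 pm
Compton shift: Δλ = λ_C(1 - cos(144°)) = 4.3892 pm
Final wavelength: λ' = 5.3673 + 4.3892 = 9.7565 pm
Final photon energy: E' = hc/λ' = 127.0783 keV

Electron kinetic energy:
K_e = E - E' = 231.0000 - 127.0783 = 103.9217 keV

(Intermediate values are shown rounded; full precision is carried through to the final answer.)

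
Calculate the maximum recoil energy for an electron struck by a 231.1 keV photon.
109.7560 keV

Maximum energy transfer occurs at θ = 180° (backscattering).

Initial photon: E₀ = 231.1 keV → λ₀ = 5.3650 pm

Maximum Compton shift (at 180°):
Δλ_max = 2λ_C = 2 × 2.4263 = 4.8526 pm

Final wavelength:
λ' = 5.3650 + 4.8526 = 10.2176 pm

Minimum photon energy (maximum energy to electron):
E'_min = hc/λ' = 121.3440 keV

Maximum electron kinetic energy:
K_max = E₀ - E'_min = 231.1000 - 121.3440 = 109.7560 keV

(Intermediate values are shown rounded; full precision is carried through to the final answer.)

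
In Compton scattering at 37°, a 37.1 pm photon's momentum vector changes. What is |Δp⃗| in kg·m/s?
1.1263e-23 kg·m/s

Photon momentum magnitude is p = h/λ.

Initial momentum:
p₀ = h/λ = 6.6261e-34/3.7100e-11 = 1.7860e-23 kg·m/s

After scattering:
λ' = λ + Δλ = 37.1 + 0.4886 = 37.5886 pm
p' = h/λ' = 6.6261e-34/3.7589e-11 = 1.7628e-23 kg·m/s

Momentum is a vector; the scattered photon's direction makes angle θ = 37° with the incident direction. The magnitude of the vector change Δp⃗ = p⃗₀ − p⃗' is found from the law of cosines:
|Δp⃗|² = p₀² + p'² − 2p₀p'cos θ
|Δp⃗|² = (1.7860e-23)² + (1.7628e-23)² − 2·1.7860e-23·1.7628e-23·cos(37°)
|Δp⃗| = 1.1263e-23 kg·m/s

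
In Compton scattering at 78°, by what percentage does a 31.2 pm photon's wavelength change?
6.1598%

Calculate the Compton shift:
Δλ = λ_C(1 - cos(78°))
Δλ = 2.4263 × (1 - cos(78°))
Δλ = 2.4263 × 0.7921
Δλ = 1.9219 pm

Percentage change:
(Δλ/λ₀) × 100 = (1.9219/31.2) × 100
= 6.1598%

(Intermediate values are shown rounded; full precision is carried through to the final answer.)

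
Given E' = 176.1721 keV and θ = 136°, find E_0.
432.6001 keV

Convert final energy to wavelength (hc ≈ 1239.842 keV·pm):
λ' = hc/E' = 1239.842 / 176.1721 = 7.0377 pm

Calculate the Compton shift:
Δλ = λ_C(1 - cos(136°))
Δλ = 2.4263 × (1 - cos(136°))
Δλ = 4.1717 pm

Initial wavelength:
λ = λ' - Δλ = 7.0377 - 4.1717 = 2.8660 pm

Initial energy:
E = hc/λ = 1239.842 / 2.8660 = 432.6001 keV

(Intermediate values are shown rounded; full precision is carried through to the final answer.)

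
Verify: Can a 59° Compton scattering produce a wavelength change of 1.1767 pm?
Yes, consistent

Calculate the expected shift for θ = 59°:

Δλ_expected = λ_C(1 - cos(59°))
Δλ_expected = 2.4263 × (1 - cos(59°))
Δλ_expected = 2.4263 × 0.4850
Δλ_expected = 1.1767 pm

Given shift: 1.1767 pm
Expected shift: 1.1767 pm
Difference: 0.0000 pm

The values match. This is consistent with Compton scattering at the stated angle.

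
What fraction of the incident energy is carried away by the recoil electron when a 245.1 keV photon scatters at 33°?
0.0718 (or 7.18%)

Calculate initial and final photon energies:

Initial: E₀ = 245.1 keV → λ₀ = 5.0585 pm
Compton shift: Δλ = 0.3914 pm
Final wavelength: λ' = 5.4500 pm
Final energy: E' = 227.4960 keV

Fractional energy loss:
(E₀ - E')/E₀ = (245.1000 - 227.4960)/245.1000
= 17.6040/245.1000
= 0.0718
= 7.18%

(Intermediate values are shown rounded; full precision is carried through to the final answer.)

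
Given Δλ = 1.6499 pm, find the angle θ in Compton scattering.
71.34°

From the Compton formula Δλ = λ_C(1 - cos θ), we can solve for θ:

cos θ = 1 - Δλ/λ_C

Given:
- Δλ = 1.6499 pm
- λ_C = h/(m_e·c) ≈ 2.42631024 pm

cos θ = 1 - 1.6499/2.42631024
cos θ = 1 - 0.680004
cos θ = 0.319996

θ = arccos(0.319996)
θ = 71.34°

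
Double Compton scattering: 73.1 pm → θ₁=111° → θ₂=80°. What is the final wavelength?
78.4008 pm

Apply Compton shift twice:

First scattering at θ₁ = 111°:
Δλ₁ = λ_C(1 - cos(111°))
Δλ₁ = 2.4263 × 1.3584
Δλ₁ = 3.2958 pm

After first scattering:
λ₁ = 73.1 + 3.2958 = 76.3958 pm

Second scattering at θ₂ = 80°:
Δλ₂ = λ_C(1 - cos(80°))
Δλ₂ = 2.4263 × 0.8264
Δλ₂ = 2.0050 pm

Final wavelength:
λ₂ = 76.3958 + 2.0050 = 78.4008 pm

Total shift: Δλ_total = 3.2958 + 2.0050 = 5.3008 pm

(Intermediate values are shown rounded; full precision is carried through to the final answer.)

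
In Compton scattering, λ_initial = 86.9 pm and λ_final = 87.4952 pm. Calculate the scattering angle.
41.00°

First find the wavelength shift:
Δλ = λ' - λ = 87.4952 - 86.9 = 0.5952 pm

Using Δλ = λ_C(1 - cos θ), with λ_C = h/(m_e·c) ≈ 2.42631024 pm:
cos θ = 1 - Δλ/λ_C
cos θ = 1 - 0.5952/2.42631024
cos θ = 0.754689

θ = arccos(0.754689)
θ = 41.00°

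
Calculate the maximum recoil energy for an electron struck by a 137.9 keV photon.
48.3387 keV

Maximum energy transfer occurs at θ = 180° (backscattering).

Initial photon: E₀ = 137.9 keV → λ₀ = 8.9909 pm

Maximum Compton shift (at 180°):
Δλ_max = 2λ_C = 2 × 2.4263 = 4.8526 pm

Final wavelength:
λ' = 8.9909 + 4.8526 = 13.8435 pm

Minimum photon energy (maximum energy to electron):
E'_min = hc/λ' = 89.5613 keV

Maximum electron kinetic energy:
K_max = E₀ - E'_min = 137.9000 - 89.5613 = 48.3387 keV

(Intermediate values are shown rounded; full precision is carried through to the final answer.)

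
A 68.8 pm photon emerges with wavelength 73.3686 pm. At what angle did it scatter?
152.00°

First find the wavelength shift:
Δλ = λ' - λ = 73.3686 - 68.8 = 4.5686 pm

Using Δλ = λ_C(1 - cos θ), with λ_C = h/(m_e·c) ≈ 2.42631024 pm:
cos θ = 1 - Δλ/λ_C
cos θ = 1 - 4.5686/2.42631024
cos θ = -0.882941

θ = arccos(-0.882941)
θ = 152.00°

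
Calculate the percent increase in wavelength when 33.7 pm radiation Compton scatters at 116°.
10.3559%

Calculate the Compton shift:
Δλ = λ_C(1 - cos(116°))
Δλ = 2.4263 × (1 - cos(116°))
Δλ = 2.4263 × 1.4384
Δλ = 3.4899 pm

Percentage change:
(Δλ/λ₀) × 100 = (3.4899/33.7) × 100
= 10.3559%

(Intermediate values are shown rounded; full precision is carried through to the final answer.)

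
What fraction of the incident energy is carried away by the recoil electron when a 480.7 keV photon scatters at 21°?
0.0588 (or 5.88%)

Calculate initial and final photon energies:

Initial: E₀ = 480.7 keV → λ₀ = 2.5792 pm
Compton shift: Δλ = 0.1612 pm
Final wavelength: λ' = 2.7404 pm
Final energy: E' = 452.4315 keV

Fractional energy loss:
(E₀ - E')/E₀ = (480.7000 - 452.4315)/480.7000
= 28.2685/480.7000
= 0.0588
= 5.88%

(Intermediate values are shown rounded; full precision is carried through to the final answer.)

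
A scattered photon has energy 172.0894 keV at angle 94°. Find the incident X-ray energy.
269.0000 keV

Convert final energy to wavelength (hc ≈ 1239.842 keV·pm):
λ' = hc/E' = 1239.842 / 172.0894 = 7.2046 pm

Calculate the Compton shift:
Δλ = λ_C(1 - cos(94°))
Δλ = 2.4263 × (1 - cos(94°))
Δλ = 2.5956 pm

Initial wavelength:
λ = λ' - Δλ = 7.2046 - 2.5956 = 4.6091 pm

Initial energy:
E = hc/λ = 1239.842 / 4.6091 = 269.0000 keV

(Intermediate values are shown rounded; full precision is carried through to the final answer.)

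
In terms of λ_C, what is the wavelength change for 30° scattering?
0.1340 λ_C

The Compton shift formula is:
Δλ = λ_C(1 - cos θ)

Dividing both sides by λ_C:
Δλ/λ_C = 1 - cos θ

For θ = 30°:
Δλ/λ_C = 1 - cos(30°)
Δλ/λ_C = 1 - 0.8660
Δλ/λ_C = 0.1340

This means the shift is 0.1340 × λ_C = 0.3251 pm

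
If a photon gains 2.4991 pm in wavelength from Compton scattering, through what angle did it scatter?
91.72°

From the Compton formula Δλ = λ_C(1 - cos θ), we can solve for θ:

cos θ = 1 - Δλ/λ_C

Given:
- Δλ = 2.4991 pm
- λ_C = h/(m_e·c) ≈ 2.42631024 pm

cos θ = 1 - 2.4991/2.42631024
cos θ = 1 - 1.030000
cos θ = -0.030000

θ = arccos(-0.030000)
θ = 91.72°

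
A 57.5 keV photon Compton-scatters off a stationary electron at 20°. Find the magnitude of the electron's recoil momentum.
1.0638e-23 kg·m/s

The electron is initially at rest, so by conservation of momentum:
p⃗_e = p⃗₀ − p⃗'  (incident photon momentum minus scattered photon momentum)

Photon momentum magnitudes (p = h/λ = E/c):
λ₀ = hc/E₀ = 21.5625 pm → p₀ = h/λ₀ = 3.0730e-23 kg·m/s
Δλ = λ_C(1 − cos 20°) = 0.1463 pm
λ' = 21.7088 pm → p' = h/λ' = 3.0523e-23 kg·m/s

The scattered photon makes angle θ = 20° with the incident direction, so by the law of cosines:
|p⃗_e|² = p₀² + p'² − 2p₀p'cos θ
|p⃗_e|² = (3.0730e-23)² + (3.0523e-23)² − 2·3.0730e-23·3.0523e-23·cos(20°)
|p⃗_e| = 1.0638e-23 kg·m/s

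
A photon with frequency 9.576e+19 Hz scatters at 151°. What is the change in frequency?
5.672e+19 Hz (decrease)

Convert frequency to wavelength (c = 299792458 m/s):
λ₀ = c/f₀ = 299792458/9.576e+19 = 3.1306648e-12 m = 3.1307 pm

Calculate Compton shift:
Δλ = λ_C(1 - cos(151°)) = 4.5484 pm

Final wavelength:
λ' = λ₀ + Δλ = 3.1307 + 4.5484 = 7.6791 pm

Final frequency:
f' = c/λ' = 299792458/7.6790737e-12 = 3.9040185e+19 Hz

Frequency shift (decrease):
Δf = f₀ - f' = 9.576e+19 - 3.9040185e+19 = 5.672e+19 Hz

(Intermediate values are shown rounded; full precision is carried through to the final answer.)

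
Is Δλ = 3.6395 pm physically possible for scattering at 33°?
No, inconsistent

Calculate the expected shift for θ = 33°:

Δλ_expected = λ_C(1 - cos(33°))
Δλ_expected = 2.4263 × (1 - cos(33°))
Δλ_expected = 2.4263 × 0.1613
Δλ_expected = 0.3914 pm

Given shift: 3.6395 pm
Expected shift: 0.3914 pm
Difference: 3.2480 pm

The values do not match. The given shift corresponds to θ ≈ 120.0°, not 33°.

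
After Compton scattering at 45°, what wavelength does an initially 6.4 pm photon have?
7.1106 pm

Using the Compton formula: λ' = λ + λ_C(1 − cos θ)

For θ = 45°, cos θ = √2/2 (exact) ≈ 0.7071, so:
1 − cos 45° = 1 − (√2/2) ≈ 0.2929

Δλ = λ_C × 0.2929 = 2.4263 × 0.2929 = 0.7106 pm

λ' = 6.4 + 0.7106 = 7.1106 pm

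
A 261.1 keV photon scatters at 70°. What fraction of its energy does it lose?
0.2516 (or 25.16%)

Calculate initial and final photon energies:

Initial: E₀ = 261.1 keV → λ₀ = 4.7485 pm
Compton shift: Δλ = 1.5965 pm
Final wavelength: λ' = 6.3450 pm
Final energy: E' = 195.4047 keV

Fractional energy loss:
(E₀ - E')/E₀ = (261.1000 - 195.4047)/261.1000
= 65.6953/261.1000
= 0.2516
= 25.16%

(Intermediate values are shown rounded; full precision is carried through to the final answer.)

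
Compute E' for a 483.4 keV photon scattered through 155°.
172.4366 keV

First convert energy to wavelength:
λ = hc/E, with hc ≈ 1239.842 keV·pm (i.e. 1239.842 eV·nm)

For E = 483.4 keV = 483400 eV:
λ = 1239.842 keV·pm / 483.4 keV
λ = 2.5648 pm

Calculate the Compton shift:
Δλ = λ_C(1 - cos(155°)) = 2.4263 × 1.9063
Δλ = 4.6253 pm

Final wavelength:
λ' = 2.5648 + 4.6253 = 7.1901 pm

Final energy:
E' = hc/λ' = 1239.842 / 7.1901 = 172.4366 keV

(Intermediate values are shown rounded; full precision is carried through to the final answer.)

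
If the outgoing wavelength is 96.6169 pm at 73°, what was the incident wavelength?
94.9000 pm

From λ' = λ + Δλ, we have λ = λ' - Δλ

First calculate the Compton shift:
Δλ = λ_C(1 - cos θ)
Δλ = 2.4263 × (1 - cos(73°))
Δλ = 2.4263 × 0.7076
Δλ = 1.7169 pm

Initial wavelength:
λ = λ' - Δλ
λ = 96.6169 - 1.7169
λ = 94.9000 pm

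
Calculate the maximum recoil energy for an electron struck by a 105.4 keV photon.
30.7819 keV

Maximum energy transfer occurs at θ = 180° (backscattering).

Initial photon: E₀ = 105.4 keV → λ₀ = 11.7632 pm

Maximum Compton shift (at 180°):
Δλ_max = 2λ_C = 2 × 2.4263 = 4.8526 pm

Final wavelength:
λ' = 11.7632 + 4.8526 = 16.6158 pm

Minimum photon energy (maximum energy to electron):
E'_min = hc/λ' = 74.6181 keV

Maximum electron kinetic energy:
K_max = E₀ - E'_min = 105.4000 - 74.6181 = 30.7819 keV

(Intermediate values are shown rounded; full precision is carried through to the final answer.)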